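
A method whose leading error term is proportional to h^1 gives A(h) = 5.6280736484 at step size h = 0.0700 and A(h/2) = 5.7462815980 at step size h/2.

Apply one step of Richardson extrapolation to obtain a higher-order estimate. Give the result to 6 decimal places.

5.864490

The method has order 1: 2^1 = 2.
2×5.7462815980 = 11.4925631960; subtract 5.6280736484 → 5.8644895476
Extrapolated: 5.8644895476 / 1 = 5.8644895476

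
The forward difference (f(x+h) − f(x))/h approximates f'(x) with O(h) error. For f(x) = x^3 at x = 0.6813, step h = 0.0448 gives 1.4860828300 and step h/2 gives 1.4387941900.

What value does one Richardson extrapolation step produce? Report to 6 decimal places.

Error is O(h^1); halving h shrinks it by 2^1 = 2.
2·1.4387941900 = 2.8775883800; 2.8775883800 − 1.4860828300 = 1.3915055500
1.3915055500 ÷ 1 = 1.3915055500

1.391506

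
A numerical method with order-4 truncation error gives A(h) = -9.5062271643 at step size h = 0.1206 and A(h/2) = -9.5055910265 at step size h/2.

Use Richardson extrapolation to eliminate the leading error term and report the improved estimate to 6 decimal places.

Error is O(h^4); halving h shrinks it by 2^4 = 16.
Difference of the inputs: -9.5055910265 − (-9.5062271643) = 0.0006361378
Correction (A(h/2) − A(h))/(16 − 1) = 0.0006361378/15 = 0.0000424092
R = -9.5055910265 + 0.0000424092 = -9.5055486173
Shift from A(h/2): +0.0000424092.

-9.505549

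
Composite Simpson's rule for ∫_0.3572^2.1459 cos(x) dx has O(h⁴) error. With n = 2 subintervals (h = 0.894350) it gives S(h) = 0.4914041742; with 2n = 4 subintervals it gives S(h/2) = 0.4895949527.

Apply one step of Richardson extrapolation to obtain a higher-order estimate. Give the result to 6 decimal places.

0.489474

Leading term ∝ h^4; use weight 16 = 2^4.
Numerator 16·A(h/2) − A(h) = 16·0.4895949527 − 0.4914041742 = 7.3421150690
7.3421150690 ÷ 15 = 0.4894743379
Correction |R − A(h/2)| = 1.206e-04; gap |A(h/2) − A(h)| = 1.809e-03.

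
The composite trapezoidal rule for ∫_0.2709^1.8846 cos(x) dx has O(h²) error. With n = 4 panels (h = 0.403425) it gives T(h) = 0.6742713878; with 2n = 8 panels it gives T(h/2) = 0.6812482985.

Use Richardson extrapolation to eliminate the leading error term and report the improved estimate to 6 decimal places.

0.683574

r = 2: numerator weight 4, denominator 3.
4×0.6812482985 = 2.7249931940; 2.7249931940 − 0.6742713878 = 2.0507218062
Denominator 4 − 1 = 3.
So the Richardson estimate is 0.6835739354.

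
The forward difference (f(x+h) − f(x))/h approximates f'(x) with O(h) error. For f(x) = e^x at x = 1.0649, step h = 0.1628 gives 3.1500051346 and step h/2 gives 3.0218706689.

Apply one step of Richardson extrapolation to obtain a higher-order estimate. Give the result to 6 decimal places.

The method has order 1: 2^1 = 2.
2×3.0218706689 = 6.0437413378; 6.0437413378 − 3.1500051346 = 2.8937362032
Divide by 2^1 − 1 = 1.
R = 2.8937362032/1 = 2.8937362032
Correction |R − A(h/2)| = 1.281e-01; gap |A(h/2) − A(h)| = 1.281e-01.

2.893736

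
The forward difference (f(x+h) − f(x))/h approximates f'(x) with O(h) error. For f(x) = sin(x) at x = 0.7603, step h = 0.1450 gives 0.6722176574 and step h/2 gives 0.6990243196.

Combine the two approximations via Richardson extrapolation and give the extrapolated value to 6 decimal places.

r = 1: numerator weight 2, denominator 1.
Weighted: 1.3980486392 − 0.6722176574 = 0.7258309818
Divide by 2^1 − 1 = 1.
So the Richardson estimate is 0.7258309818.

0.725831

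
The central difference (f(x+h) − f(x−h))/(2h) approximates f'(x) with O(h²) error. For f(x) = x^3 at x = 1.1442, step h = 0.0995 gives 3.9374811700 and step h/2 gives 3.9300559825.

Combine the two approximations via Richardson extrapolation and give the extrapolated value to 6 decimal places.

3.927581

Order 2 gives 2^r = 4 and 2^r − 1 = 3.
4 × 3.9300559825 − 3.9374811700 = 11.7827427600
11.7827427600 ÷ 3 = 3.9275809200
Correction |R − A(h/2)| = 2.475e-03; gap |A(h/2) − A(h)| = 7.425e-03.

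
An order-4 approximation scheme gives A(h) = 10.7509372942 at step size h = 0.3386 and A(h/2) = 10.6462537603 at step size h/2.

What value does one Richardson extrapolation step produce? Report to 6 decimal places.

10.639275

Leading term ∝ h^4; use weight 16 = 2^4.
2^4×A(h/2) = 170.3400601648; minus A(h) gives 159.5891228706.
(16×10.6462537603 − 10.7509372942)/(16 − 1) = 10.6392748580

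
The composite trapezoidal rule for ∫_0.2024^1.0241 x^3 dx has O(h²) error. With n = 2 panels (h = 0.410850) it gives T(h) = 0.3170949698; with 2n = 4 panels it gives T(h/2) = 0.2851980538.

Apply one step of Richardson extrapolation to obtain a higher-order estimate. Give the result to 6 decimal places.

0.274566

Order 2 gives 2^r = 4 and 2^r − 1 = 3.
4*0.2851980538 = 1.1407922152; 1.1407922152 − 0.3170949698 = 0.8236972454
0.8236972454 ÷ 3 = 0.2745657485
Shift from A(h/2): −0.0106323053.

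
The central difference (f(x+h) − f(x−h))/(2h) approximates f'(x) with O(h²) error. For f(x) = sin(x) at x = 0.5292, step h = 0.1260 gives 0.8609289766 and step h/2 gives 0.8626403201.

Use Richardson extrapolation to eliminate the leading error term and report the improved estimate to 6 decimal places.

The method has order 2: 2^2 = 4.
Top: 4(0.8626403201) − (0.8609289766) = 2.5896323038
Denominator 4 − 1 = 3.
Result: 0.8632107679

0.863211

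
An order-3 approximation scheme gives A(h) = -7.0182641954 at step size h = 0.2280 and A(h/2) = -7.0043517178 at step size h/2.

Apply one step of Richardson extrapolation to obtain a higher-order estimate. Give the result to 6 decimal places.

Error is O(h^3); halving h shrinks it by 2^3 = 8.
Numerator 8×A(h/2) − A(h) = 8×(-7.0043517178) − (-7.0182641954) = -49.0165495470
R = (-49.0165495470)/7 = -7.0023642210
Correction |R − A(h/2)| = 1.987e-03; gap |A(h/2) − A(h)| = 1.391e-02.

-7.002364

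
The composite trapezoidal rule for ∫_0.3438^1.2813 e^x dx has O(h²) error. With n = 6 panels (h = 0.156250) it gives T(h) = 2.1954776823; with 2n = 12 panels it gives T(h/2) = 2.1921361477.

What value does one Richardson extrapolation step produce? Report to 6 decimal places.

Method order is 2; weight 2^2 = 4.
A(h/2) − A(h) = 2.1921361477 − 2.1954776823 = -0.0033415346
Divide by 2^2 − 1 = 3: (-0.0033415346)/3 = -0.0011138449
R = A(h/2) + (A(h/2) − A(h))/3 = 2.1921361477 − 0.0011138449 = 2.1910223028
Correction |R − A(h/2)| = 1.114e-03; gap |A(h/2) − A(h)| = 3.342e-03.

2.191022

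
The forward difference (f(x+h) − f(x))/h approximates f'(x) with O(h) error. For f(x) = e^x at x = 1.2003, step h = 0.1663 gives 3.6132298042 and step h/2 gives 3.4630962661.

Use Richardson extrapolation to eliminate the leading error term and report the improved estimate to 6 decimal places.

3.312963

Leading term ∝ h^1; use weight 2 = 2^1.
Numerator 2*A(h/2) − A(h) = 2*3.4630962661 − 3.6132298042 = 3.3129627280
Extrapolated: 3.3129627280 / 1 = 3.3129627280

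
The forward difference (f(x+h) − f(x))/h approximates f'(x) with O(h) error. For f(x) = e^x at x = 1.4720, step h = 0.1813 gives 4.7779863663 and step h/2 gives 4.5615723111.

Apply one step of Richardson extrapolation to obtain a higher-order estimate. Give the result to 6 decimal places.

4.345158

r = 1: numerator weight 2, denominator 1.
2^1×A(h/2) = 9.1231446222; minus A(h) gives 4.3451582559.
Denominator 2 − 1 = 1.
So the Richardson estimate is 4.3451582559.
Gap between inputs: 2.164e-01; correction applied: −0.2164140552.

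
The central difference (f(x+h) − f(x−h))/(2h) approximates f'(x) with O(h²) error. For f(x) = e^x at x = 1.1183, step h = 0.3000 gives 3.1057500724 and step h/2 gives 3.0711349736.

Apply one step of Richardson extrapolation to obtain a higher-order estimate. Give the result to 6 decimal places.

Order 2 gives 2^r = 4 and 2^r − 1 = 3.
A(h/2) − A(h) = 3.0711349736 − 3.1057500724 = -0.0346150988
Divide by 2^2 − 1 = 3: (-0.0346150988)/3 = -0.0115383663
R = A(h/2) + (A(h/2) − A(h))/3 = 3.0711349736 − 0.0115383663 = 3.0595966073

3.059597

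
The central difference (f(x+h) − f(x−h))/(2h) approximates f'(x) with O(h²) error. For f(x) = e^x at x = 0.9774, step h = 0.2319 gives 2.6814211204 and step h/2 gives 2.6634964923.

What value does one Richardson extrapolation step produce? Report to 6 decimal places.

2.657522

Order 2 gives 2^r = 4 and 2^r − 1 = 3.
4·2.6634964923 = 10.6539859692; 10.6539859692 − 2.6814211204 = 7.9725648488
Extrapolated: 7.9725648488 / 3 = 2.6575216163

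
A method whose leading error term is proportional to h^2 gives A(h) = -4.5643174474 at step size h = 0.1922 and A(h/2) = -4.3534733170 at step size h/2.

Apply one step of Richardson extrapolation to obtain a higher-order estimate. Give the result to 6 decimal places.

Error is O(h^2); halving h shrinks it by 2^2 = 4.
Numerator 4*A(h/2) − A(h) = 4*(-4.3534733170) − (-4.5643174474) = -12.8495758206
(4*(-4.3534733170) − (-4.5643174474))/(4 − 1) = -4.2831919402
Shift from A(h/2): +0.0702813768.

-4.283192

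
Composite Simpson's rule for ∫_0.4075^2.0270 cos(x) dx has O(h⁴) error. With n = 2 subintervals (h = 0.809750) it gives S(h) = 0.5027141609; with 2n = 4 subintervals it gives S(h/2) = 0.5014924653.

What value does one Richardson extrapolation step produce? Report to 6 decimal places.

0.501411

The method has order 4: 2^4 = 16.
16·0.5014924653 = 8.0238794448; subtract 0.5027141609 → 7.5211652839
Divide by 2^4 − 1 = 15.
So the Richardson estimate is 0.5014110189.
Shift from A(h/2): −0.0000814464.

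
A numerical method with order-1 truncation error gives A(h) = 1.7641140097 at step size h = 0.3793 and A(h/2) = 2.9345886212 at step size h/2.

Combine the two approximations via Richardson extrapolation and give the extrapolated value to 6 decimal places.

4.105063

With r = 1 the leading error scales as h^1, so the weight is 2^1 = 2.
A(h/2) − A(h) = 2.9345886212 − 1.7641140097 = 1.1704746115
Divide by 2^1 − 1 = 1: 1.1704746115/1 = 1.1704746115
R = 2.9345886212 + 1.1704746115 = 4.1050632327
Gap between inputs: 1.170e+00; correction applied: +1.1704746115.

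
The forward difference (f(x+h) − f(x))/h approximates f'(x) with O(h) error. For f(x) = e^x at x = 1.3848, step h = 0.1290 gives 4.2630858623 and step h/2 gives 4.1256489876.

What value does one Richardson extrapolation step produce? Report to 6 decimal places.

3.988212

The method has order 1: 2^1 = 2.
Weighted: 8.2512979752 − 4.2630858623 = 3.9882121129
R = 3.9882121129/1 = 3.9882121129
Shift from A(h/2): −0.1374368747.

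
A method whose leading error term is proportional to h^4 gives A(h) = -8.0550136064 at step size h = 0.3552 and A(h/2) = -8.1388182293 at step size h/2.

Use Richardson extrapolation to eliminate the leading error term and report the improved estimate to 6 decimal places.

Method order is 4; weight 2^4 = 16.
16·(-8.1388182293) = -130.2210916688; (-130.2210916688) − (-8.0550136064) = -122.1660780624
Denominator 16 − 1 = 15.
Extrapolated: (-122.1660780624) / 15 = -8.1444052042
Shift from A(h/2): −0.0055869749.

-8.144405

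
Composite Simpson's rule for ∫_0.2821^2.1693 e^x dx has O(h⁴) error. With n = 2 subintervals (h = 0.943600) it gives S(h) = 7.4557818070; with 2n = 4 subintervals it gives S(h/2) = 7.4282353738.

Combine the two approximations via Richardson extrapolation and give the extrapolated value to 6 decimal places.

The method has order 4: 2^4 = 16.
Top: 16(7.4282353738) − (7.4557818070) = 111.3959841738
111.3959841738 ÷ 15 = 7.4263989449
Shift from A(h/2): −0.0018364289.

7.426399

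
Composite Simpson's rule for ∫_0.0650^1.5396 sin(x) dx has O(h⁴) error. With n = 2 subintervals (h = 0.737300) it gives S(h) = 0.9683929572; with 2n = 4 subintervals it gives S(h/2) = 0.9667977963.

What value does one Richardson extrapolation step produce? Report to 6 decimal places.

Error is O(h^4); halving h shrinks it by 2^4 = 16.
2^4 × A(h/2) = 15.4687647408; minus A(h) gives 14.5003717836.
Divide by 2^4 − 1 = 15.
14.5003717836 ÷ 15 = 0.9666914522
Gap between inputs: 1.595e-03; correction applied: −0.0001063441.

0.966691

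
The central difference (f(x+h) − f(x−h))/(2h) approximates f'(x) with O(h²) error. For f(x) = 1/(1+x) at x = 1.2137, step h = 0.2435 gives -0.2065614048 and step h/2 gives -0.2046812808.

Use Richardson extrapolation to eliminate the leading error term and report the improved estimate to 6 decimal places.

Order 2 gives 2^r = 4 and 2^r − 1 = 3.
2^2*A(h/2) = -0.8187251232; minus A(h) gives -0.6121637184.
R = (-0.6121637184)/3 = -0.2040545728
Correction |R − A(h/2)| = 6.267e-04; gap |A(h/2) − A(h)| = 1.880e-03.

-0.204055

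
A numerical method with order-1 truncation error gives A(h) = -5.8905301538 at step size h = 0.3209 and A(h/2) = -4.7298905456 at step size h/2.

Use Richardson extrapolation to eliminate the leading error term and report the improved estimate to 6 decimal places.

The method has order 1: 2^1 = 2.
Weighted: (-9.4597810912) − (-5.8905301538) = -3.5692509374
Divide by 2^1 − 1 = 1.
R = (-3.5692509374)/1 = -3.5692509374

-3.569251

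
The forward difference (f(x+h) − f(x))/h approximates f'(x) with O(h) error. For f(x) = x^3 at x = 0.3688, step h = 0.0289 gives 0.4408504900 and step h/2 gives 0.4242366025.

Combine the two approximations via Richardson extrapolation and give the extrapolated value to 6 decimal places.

0.407623

r = 1, so 2^r = 2.
2^1·A(h/2) = 0.8484732050; minus A(h) gives 0.4076227150.
0.4076227150 ÷ 1 = 0.4076227150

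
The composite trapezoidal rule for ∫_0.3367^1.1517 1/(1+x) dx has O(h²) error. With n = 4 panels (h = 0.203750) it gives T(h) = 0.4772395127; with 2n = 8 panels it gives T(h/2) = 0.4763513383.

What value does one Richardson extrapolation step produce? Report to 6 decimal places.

0.476055

r = 2: numerator weight 4, denominator 3.
Difference of the inputs: 0.4763513383 − 0.4772395127 = -0.0008881744
Divide by 2^2 − 1 = 3: (-0.0008881744)/3 = -0.0002960581
R = 0.4763513383 − 0.0002960581 = 0.4760552802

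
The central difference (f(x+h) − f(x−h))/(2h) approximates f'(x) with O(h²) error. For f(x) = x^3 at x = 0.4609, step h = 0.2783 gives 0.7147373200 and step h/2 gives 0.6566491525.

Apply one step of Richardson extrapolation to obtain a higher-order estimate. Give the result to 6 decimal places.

Leading term ∝ h^2; use weight 4 = 2^2.
Difference of the inputs: 0.6566491525 − 0.7147373200 = -0.0580881675
Divide by 2^2 − 1 = 3: (-0.0580881675)/3 = -0.0193627225
R = 0.6566491525 − 0.0193627225 = 0.6372864300

0.637286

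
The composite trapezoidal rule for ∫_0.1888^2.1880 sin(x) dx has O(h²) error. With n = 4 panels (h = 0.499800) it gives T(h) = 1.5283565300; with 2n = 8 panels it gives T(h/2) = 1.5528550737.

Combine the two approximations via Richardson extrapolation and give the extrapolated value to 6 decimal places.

1.561021

Error is O(h^2); halving h shrinks it by 2^2 = 4.
4 × 1.5528550737 = 6.2114202948; subtract 1.5283565300 → 4.6830637648
4.6830637648 ÷ 3 = 1.5610212549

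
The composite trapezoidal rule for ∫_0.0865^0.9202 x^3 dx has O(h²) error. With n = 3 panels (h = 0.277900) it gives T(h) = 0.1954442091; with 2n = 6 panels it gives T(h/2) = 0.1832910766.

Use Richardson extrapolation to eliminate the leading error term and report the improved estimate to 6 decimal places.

Leading term ∝ h^2; use weight 4 = 2^2.
2^2×A(h/2) = 0.7331643064; minus A(h) gives 0.5377200973.
R = 0.5377200973/3 = 0.1792400324

0.179240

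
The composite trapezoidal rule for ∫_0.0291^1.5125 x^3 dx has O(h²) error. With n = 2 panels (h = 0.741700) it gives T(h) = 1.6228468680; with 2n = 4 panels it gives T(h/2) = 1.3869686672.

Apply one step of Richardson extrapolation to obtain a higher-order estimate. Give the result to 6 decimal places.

1.308343

The method has order 2: 2^2 = 4.
2^2*A(h/2) = 5.5478746688; minus A(h) gives 3.9250278008.
Denominator 4 − 1 = 3.
Extrapolated: 3.9250278008 / 3 = 1.3083426003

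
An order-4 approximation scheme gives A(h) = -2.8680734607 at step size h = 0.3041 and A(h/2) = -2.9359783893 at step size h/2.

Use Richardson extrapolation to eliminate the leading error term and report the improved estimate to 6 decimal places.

-2.940505

Order 4 gives 2^r = 16 and 2^r − 1 = 15.
16·(-2.9359783893) = -46.9756542288; subtract (-2.8680734607) → -44.1075807681
Extrapolated: (-44.1075807681) / 15 = -2.9405053845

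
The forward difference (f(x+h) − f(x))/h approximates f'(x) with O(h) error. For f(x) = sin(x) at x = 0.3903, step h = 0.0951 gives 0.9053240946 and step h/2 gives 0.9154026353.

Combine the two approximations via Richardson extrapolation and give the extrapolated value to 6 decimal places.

0.925481

The method has order 1: 2^1 = 2.
Weighted: 1.8308052706 − 0.9053240946 = 0.9254811760
R = 0.9254811760/1 = 0.9254811760
Shift from A(h/2): +0.0100785407.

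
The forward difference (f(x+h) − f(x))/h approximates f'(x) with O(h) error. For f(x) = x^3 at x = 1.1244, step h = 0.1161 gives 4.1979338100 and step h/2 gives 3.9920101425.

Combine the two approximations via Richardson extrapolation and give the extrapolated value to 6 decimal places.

3.786086

Order 1 gives 2^r = 2 and 2^r − 1 = 1.
2 × 3.9920101425 = 7.9840202850; subtract 4.1979338100 → 3.7860864750
(2 × 3.9920101425 − 4.1979338100)/(2 − 1) = 3.7860864750
Shift from A(h/2): −0.2059236675.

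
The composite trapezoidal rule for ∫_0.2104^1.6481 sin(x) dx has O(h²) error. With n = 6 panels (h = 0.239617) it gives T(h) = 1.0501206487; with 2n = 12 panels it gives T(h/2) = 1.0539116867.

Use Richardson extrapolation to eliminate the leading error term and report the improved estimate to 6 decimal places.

1.055175

Method order is 2; weight 2^2 = 4.
4×1.0539116867 = 4.2156467468; 4.2156467468 − 1.0501206487 = 3.1655260981
Divide by 2^2 − 1 = 3.
R = 3.1655260981/3 = 1.0551753660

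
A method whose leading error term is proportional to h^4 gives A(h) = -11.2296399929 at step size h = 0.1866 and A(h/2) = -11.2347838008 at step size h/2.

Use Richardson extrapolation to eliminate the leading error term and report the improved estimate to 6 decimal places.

-11.235127

Leading term ∝ h^4; use weight 16 = 2^4.
Weighted: (-179.7565408128) − (-11.2296399929) = -168.5269008199
Divide by 2^4 − 1 = 15.
R = (-168.5269008199)/15 = -11.2351267213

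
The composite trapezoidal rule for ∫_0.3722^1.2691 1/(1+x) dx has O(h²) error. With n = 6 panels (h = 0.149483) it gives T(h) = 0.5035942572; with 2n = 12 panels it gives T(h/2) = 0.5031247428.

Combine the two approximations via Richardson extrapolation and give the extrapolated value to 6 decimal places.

Method order is 2; weight 2^2 = 4.
4×0.5031247428 = 2.0124989712; subtract 0.5035942572 → 1.5089047140
R = 1.5089047140/3 = 0.5029682380

0.502968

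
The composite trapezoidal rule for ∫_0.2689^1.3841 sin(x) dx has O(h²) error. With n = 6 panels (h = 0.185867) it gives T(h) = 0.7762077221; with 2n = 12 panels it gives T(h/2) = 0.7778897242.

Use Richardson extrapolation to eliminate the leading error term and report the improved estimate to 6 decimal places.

0.778450

With r = 2 the leading error scales as h^2, so the weight is 2^2 = 4.
Difference of the inputs: 0.7778897242 − 0.7762077221 = 0.0016820021
Correction (A(h/2) − A(h))/(4 − 1) = 0.0016820021/3 = 0.0005606674
R = 0.7778897242 + 0.0005606674 = 0.7784503916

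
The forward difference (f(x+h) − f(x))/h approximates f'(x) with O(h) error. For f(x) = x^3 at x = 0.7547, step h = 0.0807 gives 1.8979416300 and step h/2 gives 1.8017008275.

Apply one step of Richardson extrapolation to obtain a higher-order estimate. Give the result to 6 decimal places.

1.705460

Method order is 1; weight 2^1 = 2.
Numerator 2 × A(h/2) − A(h) = 2 × 1.8017008275 − 1.8979416300 = 1.7054600250
1.7054600250 ÷ 1 = 1.7054600250
Shift from A(h/2): −0.0962408025.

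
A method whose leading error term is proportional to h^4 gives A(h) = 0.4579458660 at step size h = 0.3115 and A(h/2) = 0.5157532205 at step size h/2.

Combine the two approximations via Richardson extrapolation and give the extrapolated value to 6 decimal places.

The method has order 4: 2^4 = 16.
Difference of the inputs: 0.5157532205 − 0.4579458660 = 0.0578073545
Correction (A(h/2) − A(h))/(16 − 1) = 0.0578073545/15 = 0.0038538236
R = 0.5157532205 + 0.0038538236 = 0.5196070441
Correction |R − A(h/2)| = 3.854e-03; gap |A(h/2) − A(h)| = 5.781e-02.

0.519607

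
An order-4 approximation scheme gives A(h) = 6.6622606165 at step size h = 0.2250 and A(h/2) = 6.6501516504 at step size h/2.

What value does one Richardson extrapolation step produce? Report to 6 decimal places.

6.649344

Method order is 4; weight 2^4 = 16.
16×6.6501516504 = 106.4024264064; subtract 6.6622606165 → 99.7401657899
Denominator 16 − 1 = 15.
Extrapolated: 99.7401657899 / 15 = 6.6493443860
Shift from A(h/2): −0.0008072644.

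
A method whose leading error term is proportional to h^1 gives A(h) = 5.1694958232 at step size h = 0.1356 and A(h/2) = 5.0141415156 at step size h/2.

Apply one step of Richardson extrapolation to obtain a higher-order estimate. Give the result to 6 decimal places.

4.858787

Leading term ∝ h^1; use weight 2 = 2^1.
2^1*A(h/2) = 10.0282830312; minus A(h) gives 4.8587872080.
R = 4.8587872080/1 = 4.8587872080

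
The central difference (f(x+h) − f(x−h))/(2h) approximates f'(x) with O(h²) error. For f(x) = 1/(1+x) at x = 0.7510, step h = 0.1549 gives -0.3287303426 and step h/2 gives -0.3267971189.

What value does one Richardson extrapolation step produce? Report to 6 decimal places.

The method has order 2: 2^2 = 4.
Difference of the inputs: -0.3267971189 − (-0.3287303426) = 0.0019332237
Correction (A(h/2) − A(h))/(4 − 1) = 0.0019332237/3 = 0.0006444079
R = A(h/2) + (A(h/2) − A(h))/3 = -0.3267971189 + 0.0006444079 = -0.3261527110
Correction |R − A(h/2)| = 6.444e-04; gap |A(h/2) − A(h)| = 1.933e-03.

-0.326153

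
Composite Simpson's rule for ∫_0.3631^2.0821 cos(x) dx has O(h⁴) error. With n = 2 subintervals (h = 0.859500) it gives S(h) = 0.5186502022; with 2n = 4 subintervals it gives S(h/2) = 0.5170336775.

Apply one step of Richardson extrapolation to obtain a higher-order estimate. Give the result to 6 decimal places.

With r = 4 the leading error scales as h^4, so the weight is 2^4 = 16.
Numerator 16*A(h/2) − A(h) = 16*0.5170336775 − 0.5186502022 = 7.7538886378
(16*0.5170336775 − 0.5186502022)/(16 − 1) = 0.5169259092
Correction |R − A(h/2)| = 1.078e-04; gap |A(h/2) − A(h)| = 1.617e-03.

0.516926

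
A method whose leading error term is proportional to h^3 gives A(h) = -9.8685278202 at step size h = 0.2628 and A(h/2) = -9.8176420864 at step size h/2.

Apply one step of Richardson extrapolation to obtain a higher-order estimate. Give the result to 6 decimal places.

Method order is 3; weight 2^3 = 8.
Weighted: (-78.5411366912) − (-9.8685278202) = -68.6726088710
(8*(-9.8176420864) − (-9.8685278202))/(8 − 1) = -9.8103726959

-9.810373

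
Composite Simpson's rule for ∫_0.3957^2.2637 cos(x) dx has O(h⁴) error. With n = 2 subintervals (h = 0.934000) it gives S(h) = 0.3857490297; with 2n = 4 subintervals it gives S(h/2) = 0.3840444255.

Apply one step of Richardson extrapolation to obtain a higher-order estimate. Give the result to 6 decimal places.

0.383931

Error is O(h^4); halving h shrinks it by 2^4 = 16.
Numerator 16 × A(h/2) − A(h) = 16 × 0.3840444255 − 0.3857490297 = 5.7589617783
(16 × 0.3840444255 − 0.3857490297)/(16 − 1) = 0.3839307852
Gap between inputs: 1.705e-03; correction applied: −0.0001136403.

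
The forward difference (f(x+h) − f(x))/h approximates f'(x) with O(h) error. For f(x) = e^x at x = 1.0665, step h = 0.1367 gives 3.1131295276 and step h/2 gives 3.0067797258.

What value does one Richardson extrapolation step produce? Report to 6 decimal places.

r = 1: numerator weight 2, denominator 1.
Numerator 2·A(h/2) − A(h) = 2·3.0067797258 − 3.1131295276 = 2.9004299240
R = 2.9004299240/1 = 2.9004299240

2.900430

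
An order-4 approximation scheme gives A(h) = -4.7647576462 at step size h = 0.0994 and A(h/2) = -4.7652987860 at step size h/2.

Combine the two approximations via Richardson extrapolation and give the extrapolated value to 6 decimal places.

-4.765335

Error is O(h^4); halving h shrinks it by 2^4 = 16.
Weighted: (-76.2447805760) − (-4.7647576462) = -71.4800229298
(-71.4800229298) ÷ 15 = -4.7653348620
Correction |R − A(h/2)| = 3.608e-05; gap |A(h/2) − A(h)| = 5.411e-04.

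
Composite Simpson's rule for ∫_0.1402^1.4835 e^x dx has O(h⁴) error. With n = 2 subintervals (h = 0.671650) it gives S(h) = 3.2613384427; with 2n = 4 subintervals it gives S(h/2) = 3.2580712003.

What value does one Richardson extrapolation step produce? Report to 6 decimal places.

3.257853

Order 4 gives 2^r = 16 and 2^r − 1 = 15.
Weighted: 52.1291392048 − 3.2613384427 = 48.8678007621
Denominator 16 − 1 = 15.
Extrapolated: 48.8678007621 / 15 = 3.2578533841
Shift from A(h/2): −0.0002178162.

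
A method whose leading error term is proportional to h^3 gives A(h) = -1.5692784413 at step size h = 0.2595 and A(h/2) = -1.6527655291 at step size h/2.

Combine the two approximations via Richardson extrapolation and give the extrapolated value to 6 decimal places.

Error is O(h^3); halving h shrinks it by 2^3 = 8.
2^3*A(h/2) = -13.2221242328; minus A(h) gives -11.6528457915.
Divide by 2^3 − 1 = 7.
(8*(-1.6527655291) − (-1.5692784413))/(8 − 1) = -1.6646922559
Correction |R − A(h/2)| = 1.193e-02; gap |A(h/2) − A(h)| = 8.349e-02.

-1.664692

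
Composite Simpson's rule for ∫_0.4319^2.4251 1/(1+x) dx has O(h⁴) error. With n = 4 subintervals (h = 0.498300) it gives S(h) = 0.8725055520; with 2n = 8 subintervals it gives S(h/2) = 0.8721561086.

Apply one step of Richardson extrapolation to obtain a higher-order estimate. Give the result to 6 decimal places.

r = 4: numerator weight 16, denominator 15.
16×0.8721561086 − 0.8725055520 = 13.0819921856
(16×0.8721561086 − 0.8725055520)/(16 − 1) = 0.8721328124
Gap between inputs: 3.494e-04; correction applied: −0.0000232962.

0.872133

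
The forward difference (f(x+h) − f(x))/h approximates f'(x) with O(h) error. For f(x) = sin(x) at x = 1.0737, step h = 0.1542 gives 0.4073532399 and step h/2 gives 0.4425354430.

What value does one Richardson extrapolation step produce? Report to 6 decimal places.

0.477718

With r = 1 the leading error scales as h^1, so the weight is 2^1 = 2.
2^1*A(h/2) = 0.8850708860; minus A(h) gives 0.4777176461.
Denominator 2 − 1 = 1.
Extrapolated: 0.4777176461 / 1 = 0.4777176461
Gap between inputs: 3.518e-02; correction applied: +0.0351822031.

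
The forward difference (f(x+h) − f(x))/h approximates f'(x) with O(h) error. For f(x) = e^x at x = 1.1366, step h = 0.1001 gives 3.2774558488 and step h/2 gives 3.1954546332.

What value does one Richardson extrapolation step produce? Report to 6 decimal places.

r = 1, so 2^r = 2.
2 × 3.1954546332 = 6.3909092664; subtract 3.2774558488 → 3.1134534176
Denominator 2 − 1 = 1.
So the Richardson estimate is 3.1134534176.

3.113453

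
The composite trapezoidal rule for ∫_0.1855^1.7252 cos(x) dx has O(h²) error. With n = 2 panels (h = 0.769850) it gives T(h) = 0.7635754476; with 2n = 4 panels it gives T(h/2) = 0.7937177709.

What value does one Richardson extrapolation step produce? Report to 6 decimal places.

r = 2: numerator weight 4, denominator 3.
4·0.7937177709 = 3.1748710836; subtract 0.7635754476 → 2.4112956360
2.4112956360 ÷ 3 = 0.8037652120

0.803765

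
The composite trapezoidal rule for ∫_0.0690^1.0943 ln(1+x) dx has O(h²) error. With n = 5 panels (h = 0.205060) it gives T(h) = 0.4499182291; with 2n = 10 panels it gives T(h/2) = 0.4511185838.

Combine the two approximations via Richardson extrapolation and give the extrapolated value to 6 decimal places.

0.451519

With r = 2 the leading error scales as h^2, so the weight is 2^2 = 4.
4×0.4511185838 = 1.8044743352; 1.8044743352 − 0.4499182291 = 1.3545561061
1.3545561061 ÷ 3 = 0.4515187020
Correction |R − A(h/2)| = 4.001e-04; gap |A(h/2) − A(h)| = 1.200e-03.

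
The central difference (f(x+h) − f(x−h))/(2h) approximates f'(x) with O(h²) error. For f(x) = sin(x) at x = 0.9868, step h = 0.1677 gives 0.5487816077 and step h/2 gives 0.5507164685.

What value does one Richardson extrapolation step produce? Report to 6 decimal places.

0.551361

The method has order 2: 2^2 = 4.
Difference of the inputs: 0.5507164685 − 0.5487816077 = 0.0019348608
Divide by 2^2 − 1 = 3: 0.0019348608/3 = 0.0006449536
R = A(h/2) + (A(h/2) − A(h))/3 = 0.5507164685 + 0.0006449536 = 0.5513614221
Gap between inputs: 1.935e-03; correction applied: +0.0006449536.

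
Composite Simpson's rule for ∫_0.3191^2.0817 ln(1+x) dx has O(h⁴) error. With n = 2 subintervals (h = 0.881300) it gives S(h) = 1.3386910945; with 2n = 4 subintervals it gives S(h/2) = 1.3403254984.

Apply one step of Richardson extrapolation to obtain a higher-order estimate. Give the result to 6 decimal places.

With r = 4 the leading error scales as h^4, so the weight is 2^4 = 16.
2^4·A(h/2) = 21.4452079744; minus A(h) gives 20.1065168799.
Extrapolated: 20.1065168799 / 15 = 1.3404344587

1.340434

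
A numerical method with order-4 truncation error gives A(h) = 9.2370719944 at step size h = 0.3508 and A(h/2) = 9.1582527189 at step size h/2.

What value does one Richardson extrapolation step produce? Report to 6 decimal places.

r = 4, so 2^r = 16.
2^4·A(h/2) = 146.5320435024; minus A(h) gives 137.2949715080.
Divide by 2^4 − 1 = 15.
137.2949715080 ÷ 15 = 9.1529981005

9.152998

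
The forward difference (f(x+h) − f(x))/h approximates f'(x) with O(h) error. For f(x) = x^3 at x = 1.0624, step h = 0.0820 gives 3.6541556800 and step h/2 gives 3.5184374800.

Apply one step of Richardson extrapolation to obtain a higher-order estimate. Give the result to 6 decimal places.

3.382719

Method order is 1; weight 2^1 = 2.
Weighted: 7.0368749600 − 3.6541556800 = 3.3827192800
Extrapolated: 3.3827192800 / 1 = 3.3827192800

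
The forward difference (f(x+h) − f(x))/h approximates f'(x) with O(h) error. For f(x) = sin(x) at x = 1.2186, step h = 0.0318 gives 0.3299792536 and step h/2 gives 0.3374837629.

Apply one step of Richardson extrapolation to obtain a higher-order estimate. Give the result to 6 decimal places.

0.344988

Method order is 1; weight 2^1 = 2.
Weighted: 0.6749675258 − 0.3299792536 = 0.3449882722
Denominator 2 − 1 = 1.
0.3449882722 ÷ 1 = 0.3449882722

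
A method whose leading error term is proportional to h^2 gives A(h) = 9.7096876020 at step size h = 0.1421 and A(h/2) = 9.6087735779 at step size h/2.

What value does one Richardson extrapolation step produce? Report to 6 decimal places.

9.575136

Order 2 gives 2^r = 4 and 2^r − 1 = 3.
4 × 9.6087735779 = 38.4350943116; subtract 9.7096876020 → 28.7254067096
(4 × 9.6087735779 − 9.7096876020)/(4 − 1) = 9.5751355699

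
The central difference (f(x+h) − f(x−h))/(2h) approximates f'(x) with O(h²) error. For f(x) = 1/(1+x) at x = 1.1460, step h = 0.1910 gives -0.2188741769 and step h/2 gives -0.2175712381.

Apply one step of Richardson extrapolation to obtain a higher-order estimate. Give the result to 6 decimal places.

Leading term ∝ h^2; use weight 4 = 2^2.
4*(-0.2175712381) − (-0.2188741769) = -0.6514107755
Divide by 2^2 − 1 = 3.
R = (-0.6514107755)/3 = -0.2171369252

-0.217137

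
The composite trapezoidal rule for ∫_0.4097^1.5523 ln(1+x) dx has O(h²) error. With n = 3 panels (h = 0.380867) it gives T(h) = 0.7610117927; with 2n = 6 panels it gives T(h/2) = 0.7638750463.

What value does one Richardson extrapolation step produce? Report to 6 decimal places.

0.764829

r = 2, so 2^r = 4.
4×0.7638750463 = 3.0555001852; subtract 0.7610117927 → 2.2944883925
Denominator 4 − 1 = 3.
R = 2.2944883925/3 = 0.7648294642
Correction |R − A(h/2)| = 9.544e-04; gap |A(h/2) − A(h)| = 2.863e-03.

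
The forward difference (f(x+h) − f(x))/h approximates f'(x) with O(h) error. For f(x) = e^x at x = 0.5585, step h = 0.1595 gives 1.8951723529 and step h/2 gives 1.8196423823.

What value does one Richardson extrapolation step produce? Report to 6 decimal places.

1.744112

Leading term ∝ h^1; use weight 2 = 2^1.
Numerator 2·A(h/2) − A(h) = 2·1.8196423823 − 1.8951723529 = 1.7441124117
Extrapolated: 1.7441124117 / 1 = 1.7441124117
Shift from A(h/2): −0.0755299706.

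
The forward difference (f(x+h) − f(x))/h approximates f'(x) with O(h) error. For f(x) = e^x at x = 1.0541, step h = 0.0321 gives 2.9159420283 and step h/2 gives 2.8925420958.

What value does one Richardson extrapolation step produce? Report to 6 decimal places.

2.869142

Error is O(h^1); halving h shrinks it by 2^1 = 2.
2×2.8925420958 = 5.7850841916; subtract 2.9159420283 → 2.8691421633
(2×2.8925420958 − 2.9159420283)/(2 − 1) = 2.8691421633
Gap between inputs: 2.340e-02; correction applied: −0.0233999325.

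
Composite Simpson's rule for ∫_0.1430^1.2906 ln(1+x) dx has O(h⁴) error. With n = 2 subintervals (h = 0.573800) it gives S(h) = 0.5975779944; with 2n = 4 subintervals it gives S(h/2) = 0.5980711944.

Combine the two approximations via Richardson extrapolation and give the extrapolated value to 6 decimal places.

0.598104

r = 4: numerator weight 16, denominator 15.
16·0.5980711944 = 9.5691391104; 9.5691391104 − 0.5975779944 = 8.9715611160
Divide by 2^4 − 1 = 15.
So the Richardson estimate is 0.5981040744.
Shift from A(h/2): +0.0000328800.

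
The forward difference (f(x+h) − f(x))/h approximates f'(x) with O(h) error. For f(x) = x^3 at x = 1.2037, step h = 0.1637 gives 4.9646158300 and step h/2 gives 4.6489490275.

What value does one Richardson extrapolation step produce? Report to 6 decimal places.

r = 1: numerator weight 2, denominator 1.
Difference of the inputs: 4.6489490275 − 4.9646158300 = -0.3156668025
Correction (A(h/2) − A(h))/(2 − 1) = (-0.3156668025)/1 = -0.3156668025
R = 4.6489490275 − 0.3156668025 = 4.3332822250

4.333282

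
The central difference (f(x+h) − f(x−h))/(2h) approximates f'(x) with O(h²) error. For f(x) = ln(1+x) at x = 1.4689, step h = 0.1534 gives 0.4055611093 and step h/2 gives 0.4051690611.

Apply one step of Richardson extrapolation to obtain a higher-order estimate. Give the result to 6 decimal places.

r = 2, so 2^r = 4.
4×0.4051690611 − 0.4055611093 = 1.2151151351
1.2151151351 ÷ 3 = 0.4050383784

0.405038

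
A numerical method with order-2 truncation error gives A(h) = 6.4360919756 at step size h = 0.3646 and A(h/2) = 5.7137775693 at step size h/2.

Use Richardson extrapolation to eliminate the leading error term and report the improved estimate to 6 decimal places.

5.473006

Error is O(h^2); halving h shrinks it by 2^2 = 4.
Numerator 4×A(h/2) − A(h) = 4×5.7137775693 − 6.4360919756 = 16.4190183016
Denominator 4 − 1 = 3.
Extrapolated: 16.4190183016 / 3 = 5.4730061005
Gap between inputs: 7.223e-01; correction applied: −0.2407714688.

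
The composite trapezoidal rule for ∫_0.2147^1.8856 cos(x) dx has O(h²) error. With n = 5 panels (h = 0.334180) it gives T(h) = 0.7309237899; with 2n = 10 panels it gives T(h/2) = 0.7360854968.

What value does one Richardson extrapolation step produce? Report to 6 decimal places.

0.737806

Leading term ∝ h^2; use weight 4 = 2^2.
4·0.7360854968 = 2.9443419872; subtract 0.7309237899 → 2.2134181973
Divide by 2^2 − 1 = 3.
2.2134181973 ÷ 3 = 0.7378060658
Gap between inputs: 5.162e-03; correction applied: +0.0017205690.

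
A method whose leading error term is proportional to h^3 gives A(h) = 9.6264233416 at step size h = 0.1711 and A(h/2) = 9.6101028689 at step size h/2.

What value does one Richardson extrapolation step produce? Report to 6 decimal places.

Leading term ∝ h^3; use weight 8 = 2^3.
Top: 8(9.6101028689) − (9.6264233416) = 67.2543996096
67.2543996096 ÷ 7 = 9.6077713728
Shift from A(h/2): −0.0023314961.

9.607771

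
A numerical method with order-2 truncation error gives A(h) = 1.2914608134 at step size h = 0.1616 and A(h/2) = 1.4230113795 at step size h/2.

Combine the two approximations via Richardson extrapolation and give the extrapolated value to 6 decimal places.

With r = 2 the leading error scales as h^2, so the weight is 2^2 = 4.
4×1.4230113795 = 5.6920455180; subtract 1.2914608134 → 4.4005847046
Denominator 4 − 1 = 3.
(4×1.4230113795 − 1.2914608134)/(4 − 1) = 1.4668615682

1.466862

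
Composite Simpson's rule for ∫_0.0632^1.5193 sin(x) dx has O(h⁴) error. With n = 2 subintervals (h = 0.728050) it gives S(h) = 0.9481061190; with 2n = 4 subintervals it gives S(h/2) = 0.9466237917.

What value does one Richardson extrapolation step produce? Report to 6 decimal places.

0.946525

r = 4: numerator weight 16, denominator 15.
Top: 16(0.9466237917) − (0.9481061190) = 14.1978745482
Extrapolated: 14.1978745482 / 15 = 0.9465249699
Correction |R − A(h/2)| = 9.882e-05; gap |A(h/2) − A(h)| = 1.482e-03.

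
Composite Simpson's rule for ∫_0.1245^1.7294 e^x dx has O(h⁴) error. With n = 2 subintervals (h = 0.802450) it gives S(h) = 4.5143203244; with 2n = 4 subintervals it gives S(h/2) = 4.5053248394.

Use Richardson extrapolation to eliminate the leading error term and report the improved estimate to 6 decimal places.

Method order is 4; weight 2^4 = 16.
16*4.5053248394 = 72.0851974304; 72.0851974304 − 4.5143203244 = 67.5708771060
67.5708771060 ÷ 15 = 4.5047251404
Correction |R − A(h/2)| = 5.997e-04; gap |A(h/2) − A(h)| = 8.995e-03.

4.504725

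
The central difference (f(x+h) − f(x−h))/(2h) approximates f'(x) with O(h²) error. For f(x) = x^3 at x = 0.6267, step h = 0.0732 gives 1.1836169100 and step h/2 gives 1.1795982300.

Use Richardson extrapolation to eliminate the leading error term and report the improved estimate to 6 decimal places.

1.178259

r = 2, so 2^r = 4.
Top: 4(1.1795982300) − (1.1836169100) = 3.5347760100
(4·1.1795982300 − 1.1836169100)/(4 − 1) = 1.1782586700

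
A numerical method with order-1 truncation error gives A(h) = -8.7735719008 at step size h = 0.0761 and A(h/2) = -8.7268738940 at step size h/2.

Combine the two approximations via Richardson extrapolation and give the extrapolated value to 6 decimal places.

Error is O(h^1); halving h shrinks it by 2^1 = 2.
A(h/2) − A(h) = -8.7268738940 − (-8.7735719008) = 0.0466980068
Correction (A(h/2) − A(h))/(2 − 1) = 0.0466980068/1 = 0.0466980068
R = A(h/2) + (A(h/2) − A(h))/1 = -8.7268738940 + 0.0466980068 = -8.6801758872

-8.680176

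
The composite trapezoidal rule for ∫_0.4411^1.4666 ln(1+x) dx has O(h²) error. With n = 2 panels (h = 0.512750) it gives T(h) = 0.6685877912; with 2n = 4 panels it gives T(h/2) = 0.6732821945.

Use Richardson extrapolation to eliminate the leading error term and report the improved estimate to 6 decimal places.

0.674847

Method order is 2; weight 2^2 = 4.
Numerator 4·A(h/2) − A(h) = 4·0.6732821945 − 0.6685877912 = 2.0245409868
Denominator 4 − 1 = 3.
So the Richardson estimate is 0.6748469956.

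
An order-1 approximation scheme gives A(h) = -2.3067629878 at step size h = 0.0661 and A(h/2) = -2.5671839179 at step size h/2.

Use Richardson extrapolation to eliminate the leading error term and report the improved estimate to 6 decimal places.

-2.827605

r = 1, so 2^r = 2.
2^1*A(h/2) = -5.1343678358; minus A(h) gives -2.8276048480.
Divide by 2^1 − 1 = 1.
So the Richardson estimate is -2.8276048480.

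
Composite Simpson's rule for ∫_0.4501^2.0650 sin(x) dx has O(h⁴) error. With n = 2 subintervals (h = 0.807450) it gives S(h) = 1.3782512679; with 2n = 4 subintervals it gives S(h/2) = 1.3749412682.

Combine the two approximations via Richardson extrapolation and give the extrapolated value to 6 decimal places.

1.374721

Error is O(h^4); halving h shrinks it by 2^4 = 16.
Numerator 16×A(h/2) − A(h) = 16×1.3749412682 − 1.3782512679 = 20.6208090233
Divide by 2^4 − 1 = 15.
(16×1.3749412682 − 1.3782512679)/(16 − 1) = 1.3747206016
Correction |R − A(h/2)| = 2.207e-04; gap |A(h/2) − A(h)| = 3.310e-03.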